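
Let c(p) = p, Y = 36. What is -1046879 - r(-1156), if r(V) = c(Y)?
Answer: -1046915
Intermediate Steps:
r(V) = 36
-1046879 - r(-1156) = -1046879 - 1*36 = -1046879 - 36 = -1046915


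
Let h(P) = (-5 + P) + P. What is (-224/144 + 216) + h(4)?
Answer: 1957/9 ≈ 217.44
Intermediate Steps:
h(P) = -5 + 2*P
(-224/144 + 216) + h(4) = (-224/144 + 216) + (-5 + 2*4) = (-224*1/144 + 216) + (-5 + 8) = (-14/9 + 216) + 3 = 1930/9 + 3 = 1957/9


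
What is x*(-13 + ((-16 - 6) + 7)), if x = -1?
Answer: 28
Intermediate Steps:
x*(-13 + ((-16 - 6) + 7)) = -(-13 + ((-16 - 6) + 7)) = -(-13 + (-22 + 7)) = -(-13 - 15) = -1*(-28) = 28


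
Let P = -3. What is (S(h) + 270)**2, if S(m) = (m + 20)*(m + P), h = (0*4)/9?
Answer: 44100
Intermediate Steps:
h = 0 (h = 0*(1/9) = 0)
S(m) = (-3 + m)*(20 + m) (S(m) = (m + 20)*(m - 3) = (20 + m)*(-3 + m) = (-3 + m)*(20 + m))
(S(h) + 270)**2 = ((-60 + 0**2 + 17*0) + 270)**2 = ((-60 + 0 + 0) + 270)**2 = (-60 + 270)**2 = 210**2 = 44100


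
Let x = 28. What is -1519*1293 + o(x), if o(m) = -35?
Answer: -1964102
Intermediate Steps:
-1519*1293 + o(x) = -1519*1293 - 35 = -1964067 - 35 = -1964102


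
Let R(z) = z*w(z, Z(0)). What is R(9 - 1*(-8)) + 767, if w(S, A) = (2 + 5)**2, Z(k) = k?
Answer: 1600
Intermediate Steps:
w(S, A) = 49 (w(S, A) = 7**2 = 49)
R(z) = 49*z (R(z) = z*49 = 49*z)
R(9 - 1*(-8)) + 767 = 49*(9 - 1*(-8)) + 767 = 49*(9 + 8) + 767 = 49*17 + 767 = 833 + 767 = 1600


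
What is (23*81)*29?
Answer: 54027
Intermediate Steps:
(23*81)*29 = 1863*29 = 54027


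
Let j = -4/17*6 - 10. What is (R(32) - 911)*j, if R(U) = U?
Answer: 170526/17 ≈ 10031.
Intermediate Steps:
j = -194/17 (j = -4*1/17*6 - 10 = -4/17*6 - 10 = -24/17 - 10 = -194/17 ≈ -11.412)
(R(32) - 911)*j = (32 - 911)*(-194/17) = -879*(-194/17) = 170526/17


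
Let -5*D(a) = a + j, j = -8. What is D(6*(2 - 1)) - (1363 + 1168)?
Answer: -12653/5 ≈ -2530.6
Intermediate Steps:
D(a) = 8/5 - a/5 (D(a) = -(a - 8)/5 = -(-8 + a)/5 = 8/5 - a/5)
D(6*(2 - 1)) - (1363 + 1168) = (8/5 - 6*(2 - 1)/5) - (1363 + 1168) = (8/5 - 6/5) - 1*2531 = (8/5 - ⅕*6) - 2531 = (8/5 - 6/5) - 2531 = ⅖ - 2531 = -12653/5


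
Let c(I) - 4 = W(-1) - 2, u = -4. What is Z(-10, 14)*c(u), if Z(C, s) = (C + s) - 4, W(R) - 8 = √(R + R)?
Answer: 0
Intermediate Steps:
W(R) = 8 + √2*√R (W(R) = 8 + √(R + R) = 8 + √(2*R) = 8 + √2*√R)
Z(C, s) = -4 + C + s
c(I) = 10 + I*√2 (c(I) = 4 + ((8 + √2*√(-1)) - 2) = 4 + ((8 + √2*I) - 2) = 4 + ((8 + I*√2) - 2) = 4 + (6 + I*√2) = 10 + I*√2)
Z(-10, 14)*c(u) = (-4 - 10 + 14)*(10 + I*√2) = 0*(10 + I*√2) = 0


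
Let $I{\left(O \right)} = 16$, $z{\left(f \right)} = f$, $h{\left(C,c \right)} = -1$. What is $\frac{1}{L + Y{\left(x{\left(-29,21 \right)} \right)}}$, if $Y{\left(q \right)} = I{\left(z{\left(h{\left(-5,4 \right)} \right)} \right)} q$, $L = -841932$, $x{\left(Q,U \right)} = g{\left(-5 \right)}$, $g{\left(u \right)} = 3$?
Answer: $- \frac{1}{841884} \approx -1.1878 \cdot 10^{-6}$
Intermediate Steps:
$x{\left(Q,U \right)} = 3$
$Y{\left(q \right)} = 16 q$
$\frac{1}{L + Y{\left(x{\left(-29,21 \right)} \right)}} = \frac{1}{-841932 + 16 \cdot 3} = \frac{1}{-841932 + 48} = \frac{1}{-841884} = - \frac{1}{841884}$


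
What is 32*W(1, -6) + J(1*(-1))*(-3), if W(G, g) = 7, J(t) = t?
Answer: 227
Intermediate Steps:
32*W(1, -6) + J(1*(-1))*(-3) = 32*7 + (1*(-1))*(-3) = 224 - 1*(-3) = 224 + 3 = 227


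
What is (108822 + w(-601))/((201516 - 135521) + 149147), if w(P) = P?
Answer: 108221/215142 ≈ 0.50302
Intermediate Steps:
(108822 + w(-601))/((201516 - 135521) + 149147) = (108822 - 601)/((201516 - 135521) + 149147) = 108221/(65995 + 149147) = 108221/215142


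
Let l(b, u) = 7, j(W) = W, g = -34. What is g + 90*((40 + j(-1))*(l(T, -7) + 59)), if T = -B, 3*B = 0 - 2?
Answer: 231626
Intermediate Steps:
B = -⅔ (B = (0 - 2)/3 = (⅓)*(-2) = -⅔ ≈ -0.66667)
T = ⅔ (T = -1*(-⅔) = ⅔ ≈ 0.66667)
g + 90*((40 + j(-1))*(l(T, -7) + 59)) = -34 + 90*((40 - 1)*(7 + 59)) = -34 + 90*(39*66) = -34 + 90*2574 = -34 + 231660 = 231626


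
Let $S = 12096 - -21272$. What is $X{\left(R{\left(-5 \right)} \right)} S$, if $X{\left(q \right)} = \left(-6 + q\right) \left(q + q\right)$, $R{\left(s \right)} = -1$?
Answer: $467152$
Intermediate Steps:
$X{\left(q \right)} = 2 q \left(-6 + q\right)$ ($X{\left(q \right)} = \left(-6 + q\right) 2 q = 2 q \left(-6 + q\right)$)
$S = 33368$ ($S = 12096 + 21272 = 33368$)
$X{\left(R{\left(-5 \right)} \right)} S = 2 \left(-1\right) \left(-6 - 1\right) 33368 = 2 \left(-1\right) \left(-7\right) 33368 = 14 \cdot 33368 = 467152$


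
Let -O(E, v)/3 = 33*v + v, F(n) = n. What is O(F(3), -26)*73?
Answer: 193596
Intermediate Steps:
O(E, v) = -102*v (O(E, v) = -3*(33*v + v) = -102*v)
O(F(3), -26)*73 = -102*(-26)*73 = 2652*73 = 193596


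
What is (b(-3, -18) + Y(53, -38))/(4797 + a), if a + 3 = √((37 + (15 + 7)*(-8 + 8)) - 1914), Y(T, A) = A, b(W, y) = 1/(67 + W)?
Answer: -529737/66863456 + 221*I*√1877/133726912 ≈ -0.0079227 + 7.1599e-5*I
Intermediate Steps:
a = -3 + I*√1877 (a = -3 + √((37 + (15 + 7)*(-8 + 8)) - 1914) = -3 + √((37 + 22*0) - 1914) = -3 + √((37 + 0) - 1914) = -3 + √(37 - 1914) = -3 + √(-1877) = -3 + I*√1877 ≈ -3.0 + 43.324*I)
(b(-3, -18) + Y(53, -38))/(4797 + a) = (1/(67 - 3) - 38)/(4797 + (-3 + I*√1877)) = (1/64 - 38)/(4794 + I*√1877) = -2431/(64*(4794 + I*√1877))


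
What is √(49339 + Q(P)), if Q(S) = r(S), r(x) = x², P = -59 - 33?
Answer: √57803 ≈ 240.42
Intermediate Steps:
P = -92
Q(S) = S²
√(49339 + Q(P)) = √(49339 + (-92)²) = √(49339 + 8464) = √57803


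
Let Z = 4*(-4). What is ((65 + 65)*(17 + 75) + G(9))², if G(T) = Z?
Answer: 142659136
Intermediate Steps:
Z = -16
G(T) = -16
((65 + 65)*(17 + 75) + G(9))² = ((65 + 65)*(17 + 75) - 16)² = (130*92 - 16)² = (11960 - 16)² = 11944² = 142659136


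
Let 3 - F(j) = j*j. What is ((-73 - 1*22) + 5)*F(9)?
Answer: 7020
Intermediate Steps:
F(j) = 3 - j² (F(j) = 3 - j*j = 3 - j²)
((-73 - 1*22) + 5)*F(9) = ((-73 - 1*22) + 5)*(3 - 1*9²) = ((-73 - 22) + 5)*(3 - 1*81) = (-95 + 5)*(3 - 81) = -90*(-78) = 7020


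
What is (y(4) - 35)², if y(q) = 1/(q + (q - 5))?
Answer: 10816/9 ≈ 1201.8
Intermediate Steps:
y(q) = 1/(-5 + 2*q) (y(q) = 1/(q + (-5 + q)) = 1/(-5 + 2*q))
(y(4) - 35)² = (1/(-5 + 2*4) - 35)² = (1/(-5 + 8) - 35)² = (1/3 - 35)² = (⅓ - 35)² = (-104/3)² = 10816/9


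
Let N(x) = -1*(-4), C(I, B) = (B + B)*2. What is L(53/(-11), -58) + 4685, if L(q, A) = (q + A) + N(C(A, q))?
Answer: 50888/11 ≈ 4626.2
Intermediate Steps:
C(I, B) = 4*B (C(I, B) = (2*B)*2 = 4*B)
N(x) = 4
L(q, A) = 4 + A + q (L(q, A) = (q + A) + 4 = (A + q) + 4 = 4 + A + q)
L(53/(-11), -58) + 4685 = (4 - 58 + 53/(-11)) + 4685 = (4 - 58 + 53*(-1/11)) + 4685 = (4 - 58 - 53/11) + 4685 = -647/11 + 4685 = 50888/11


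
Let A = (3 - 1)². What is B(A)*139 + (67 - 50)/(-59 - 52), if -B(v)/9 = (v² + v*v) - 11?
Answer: -2916098/111 ≈ -26271.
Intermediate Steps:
A = 4 (A = 2² = 4)
B(v) = 99 - 18*v² (B(v) = -9*((v² + v*v) - 11) = -9*((v² + v²) - 11) = -9*(2*v² - 11) = -9*(-11 + 2*v²) = 99 - 18*v²)
B(A)*139 + (67 - 50)/(-59 - 52) = (99 - 18*4²)*139 + (67 - 50)/(-59 - 52) = (99 - 18*16)*139 + 17/(-111) = (99 - 288)*139 + 17*(-1/111) = -189*139 - 17/111 = -26271 - 17/111 = -2916098/111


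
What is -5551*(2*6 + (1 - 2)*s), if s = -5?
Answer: -94367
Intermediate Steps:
-5551*(2*6 + (1 - 2)*s) = -5551*(2*6 + (1 - 2)*(-5)) = -5551*(12 - 1*(-5)) = -5551*(12 + 5) = -5551*17 = -94367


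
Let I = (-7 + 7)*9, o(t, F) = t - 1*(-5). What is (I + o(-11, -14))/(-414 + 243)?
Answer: 2/57 ≈ 0.035088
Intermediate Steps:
o(t, F) = 5 + t (o(t, F) = t + 5 = 5 + t)
I = 0 (I = 0*9 = 0)
(I + o(-11, -14))/(-414 + 243) = (0 + (5 - 11))/(-414 + 243) = (0 - 6)/(-171) = -6*(-1/171) = 2/57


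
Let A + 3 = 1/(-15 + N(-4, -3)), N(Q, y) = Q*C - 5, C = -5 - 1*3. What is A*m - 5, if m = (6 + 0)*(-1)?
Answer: 25/2 ≈ 12.500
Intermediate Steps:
C = -8 (C = -5 - 3 = -8)
m = -6 (m = 6*(-1) = -6)
N(Q, y) = -5 - 8*Q (N(Q, y) = Q*(-8) - 5 = -8*Q - 5 = -5 - 8*Q)
A = -35/12 (A = -3 + 1/(-15 + (-5 - 8*(-4))) = -3 + 1/(-15 + (-5 + 32)) = -3 + 1/(-15 + 27) = -3 + 1/12 = -35/12 ≈ -2.9167)
A*m - 5 = -35/12*(-6) - 5 = 35/2 - 5 = 25/2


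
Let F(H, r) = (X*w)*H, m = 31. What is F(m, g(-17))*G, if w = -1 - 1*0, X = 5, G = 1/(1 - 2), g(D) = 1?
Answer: 155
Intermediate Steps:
G = -1 (G = 1/(-1) = -1)
w = -1 (w = -1 + 0 = -1)
F(H, r) = -5*H (F(H, r) = (5*(-1))*H = -5*H)
F(m, g(-17))*G = -5*31*(-1) = -155*(-1) = 155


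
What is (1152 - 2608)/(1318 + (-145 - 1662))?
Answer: 1456/489 ≈ 2.9775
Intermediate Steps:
(1152 - 2608)/(1318 + (-145 - 1662)) = -1456/(1318 - 1807) = -1456/(-489) = -1456*(-1/489) = 1456/489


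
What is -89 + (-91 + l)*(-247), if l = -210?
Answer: 74258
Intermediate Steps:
-89 + (-91 + l)*(-247) = -89 + (-91 - 210)*(-247) = -89 - 301*(-247) = -89 + 74347 = 74258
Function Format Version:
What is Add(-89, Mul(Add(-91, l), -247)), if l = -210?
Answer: 74258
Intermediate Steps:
Add(-89, Mul(Add(-91, l), -247)) = Add(-89, Mul(Add(-91, -210), -247)) = Add(-89, Mul(-301, -247)) = Add(-89, 74347) = 74258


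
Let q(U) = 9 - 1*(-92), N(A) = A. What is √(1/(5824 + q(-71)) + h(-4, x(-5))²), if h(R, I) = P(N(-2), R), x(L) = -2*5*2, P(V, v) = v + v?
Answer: √89870637/1185 ≈ 8.0000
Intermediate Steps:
q(U) = 101 (q(U) = 9 + 92 = 101)
P(V, v) = 2*v
x(L) = -20 (x(L) = -10*2 = -20)
h(R, I) = 2*R
√(1/(5824 + q(-71)) + h(-4, x(-5))²) = √(1/(5824 + 101) + (2*(-4))²) = √(1/5925 + (-8)²) = √(1/5925 + 64) = √(379201/5925) = √89870637/1185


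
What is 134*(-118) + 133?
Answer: -15679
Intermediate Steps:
134*(-118) + 133 = -15812 + 133 = -15679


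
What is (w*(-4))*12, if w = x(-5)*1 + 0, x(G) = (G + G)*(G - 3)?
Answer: -3840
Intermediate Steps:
x(G) = 2*G*(-3 + G) (x(G) = (2*G)*(-3 + G) = 2*G*(-3 + G))
w = 80 (w = (2*(-5)*(-3 - 5))*1 + 0 = (2*(-5)*(-8))*1 + 0 = 80*1 + 0 = 80 + 0 = 80)
(w*(-4))*12 = (80*(-4))*12 = -320*12 = -3840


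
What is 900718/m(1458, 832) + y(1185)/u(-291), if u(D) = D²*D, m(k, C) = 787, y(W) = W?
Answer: 7398548682061/6464462859 ≈ 1144.5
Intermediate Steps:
u(D) = D³
900718/m(1458, 832) + y(1185)/u(-291) = 900718/787 + 1185/((-291)³) = 900718*(1/787) + 1185/(-24642171) = 900718/787 + 1185*(-1/24642171) = 900718/787 - 395/8214057 = 7398548682061/6464462859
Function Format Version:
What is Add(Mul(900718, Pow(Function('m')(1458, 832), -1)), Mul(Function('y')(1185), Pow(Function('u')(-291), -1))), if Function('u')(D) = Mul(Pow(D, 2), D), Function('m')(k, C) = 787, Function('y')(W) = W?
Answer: Rational(7398548682061, 6464462859) ≈ 1144.5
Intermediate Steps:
Function('u')(D) = Pow(D, 3)
Add(Mul(900718, Pow(Function('m')(1458, 832), -1)), Mul(Function('y')(1185), Pow(Function('u')(-291), -1))) = Add(Mul(900718, Pow(787, -1)), Mul(1185, Pow(Pow(-291, 3), -1))) = Add(Mul(900718, Rational(1, 787)), Mul(1185, Pow(-24642171, -1))) = Add(Rational(900718, 787), Mul(1185, Rational(-1, 24642171))) = Add(Rational(900718, 787), Rational(-395, 8214057)) = Rational(7398548682061, 6464462859)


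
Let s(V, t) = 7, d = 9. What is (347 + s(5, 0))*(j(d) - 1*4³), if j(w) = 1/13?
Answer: -294174/13 ≈ -22629.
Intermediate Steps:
j(w) = 1/13
(347 + s(5, 0))*(j(d) - 1*4³) = (347 + 7)*(1/13 - 1*4³) = 354*(1/13 - 1*64) = 354*(1/13 - 64) = 354*(-831/13) = -294174/13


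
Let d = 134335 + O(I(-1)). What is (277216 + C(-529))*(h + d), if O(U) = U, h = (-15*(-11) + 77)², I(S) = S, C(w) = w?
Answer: 53372368926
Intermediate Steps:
h = 58564 (h = (165 + 77)² = 242² = 58564)
d = 134334 (d = 134335 - 1 = 134334)
(277216 + C(-529))*(h + d) = (277216 - 529)*(58564 + 134334) = 276687*192898 = 53372368926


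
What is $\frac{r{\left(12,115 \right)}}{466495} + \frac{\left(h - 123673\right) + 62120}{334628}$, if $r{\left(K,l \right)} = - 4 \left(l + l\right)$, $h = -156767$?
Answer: $- \frac{5107652308}{7805114443} \approx -0.6544$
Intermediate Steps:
$r{\left(K,l \right)} = - 8 l$ ($r{\left(K,l \right)} = - 4 \cdot 2 l = - 8 l$)
$\frac{r{\left(12,115 \right)}}{466495} + \frac{\left(h - 123673\right) + 62120}{334628} = \frac{\left(-8\right) 115}{466495} + \frac{\left(-156767 - 123673\right) + 62120}{334628} = \left(-920\right) \frac{1}{466495} + \left(-280440 + 62120\right) \frac{1}{334628} = - \frac{184}{93299} - \frac{54580}{83657} = - \frac{5107652308}{7805114443}$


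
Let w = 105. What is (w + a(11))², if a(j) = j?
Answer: 13456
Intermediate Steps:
(w + a(11))² = (105 + 11)² = 116² = 13456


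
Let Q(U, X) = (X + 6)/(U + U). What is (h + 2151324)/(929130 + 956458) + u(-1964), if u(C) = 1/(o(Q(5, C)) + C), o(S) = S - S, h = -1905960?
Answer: 120002327/925823708 ≈ 0.12962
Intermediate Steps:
Q(U, X) = (6 + X)/(2*U) (Q(U, X) = (6 + X)/((2*U)) = (6 + X)*(1/(2*U)) = (6 + X)/(2*U))
o(S) = 0
u(C) = 1/C (u(C) = 1/(0 + C) = 1/C)
(h + 2151324)/(929130 + 956458) + u(-1964) = (-1905960 + 2151324)/(929130 + 956458) + 1/(-1964) = 245364/1885588 - 1/1964 = 245364*(1/1885588) - 1/1964 = 61341/471397 - 1/1964 = 120002327/925823708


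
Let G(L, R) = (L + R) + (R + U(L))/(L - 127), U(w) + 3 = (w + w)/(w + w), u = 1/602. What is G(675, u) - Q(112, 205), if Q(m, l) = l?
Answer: 155050465/329896 ≈ 470.00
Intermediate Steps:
u = 1/602 ≈ 0.0016611
U(w) = -2 (U(w) = -3 + (w + w)/(w + w) = -3 + (2*w)/((2*w)) = -3 + (2*w)*(1/(2*w)) = -3 + 1 = -2)
G(L, R) = L + R + (-2 + R)/(-127 + L) (G(L, R) = (L + R) + (R - 2)/(L - 127) = (L + R) + (-2 + R)/(-127 + L) = L + R + (-2 + R)/(-127 + L))
G(675, u) - Q(112, 205) = (-2 + 675**2 - 127*675 - 126*1/602 + 675*(1/602))/(-127 + 675) - 1*205 = (-2 + 455625 - 85725 - 9/43 + 675/602)/548 - 205 = (1/548)*(222679145/602) - 205 = 222679145/329896 - 205 = 155050465/329896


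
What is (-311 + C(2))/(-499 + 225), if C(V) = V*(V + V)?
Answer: 303/274 ≈ 1.1058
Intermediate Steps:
C(V) = 2*V² (C(V) = V*(2*V) = 2*V²)
(-311 + C(2))/(-499 + 225) = (-311 + 2*2²)/(-499 + 225) = (-311 + 2*4)/(-274) = (-311 + 8)*(-1/274) = -303*(-1/274) = 303/274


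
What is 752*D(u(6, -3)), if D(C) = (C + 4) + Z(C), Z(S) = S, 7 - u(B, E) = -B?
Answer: 22560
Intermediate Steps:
u(B, E) = 7 + B (u(B, E) = 7 - (-1)*B = 7 + B)
D(C) = 4 + 2*C (D(C) = (C + 4) + C = (4 + C) + C = 4 + 2*C)
752*D(u(6, -3)) = 752*(4 + 2*(7 + 6)) = 752*(4 + 2*13) = 752*(4 + 26) = 752*30 = 22560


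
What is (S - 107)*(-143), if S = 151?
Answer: -6292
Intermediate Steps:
(S - 107)*(-143) = (151 - 107)*(-143) = 44*(-143) = -6292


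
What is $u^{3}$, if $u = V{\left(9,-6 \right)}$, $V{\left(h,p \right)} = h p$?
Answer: $-157464$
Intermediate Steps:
$u = -54$ ($u = 9 \left(-6\right) = -54$)
$u^{3} = \left(-54\right)^{3} = -157464$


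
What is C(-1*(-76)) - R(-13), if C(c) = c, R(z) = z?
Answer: 89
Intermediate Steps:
C(-1*(-76)) - R(-13) = -1*(-76) - 1*(-13) = 76 + 13 = 89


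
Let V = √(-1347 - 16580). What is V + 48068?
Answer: 48068 + I*√17927 ≈ 48068.0 + 133.89*I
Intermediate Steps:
V = I*√17927 (V = √(-17927) = I*√17927 ≈ 133.89*I)
V + 48068 = I*√17927 + 48068 = 48068 + I*√17927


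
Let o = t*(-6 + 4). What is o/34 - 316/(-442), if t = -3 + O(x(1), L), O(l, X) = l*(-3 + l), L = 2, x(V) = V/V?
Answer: 223/221 ≈ 1.0091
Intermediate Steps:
x(V) = 1
t = -5 (t = -3 + 1*(-3 + 1) = -3 + 1*(-2) = -3 - 2 = -5)
o = 10 (o = -5*(-6 + 4) = -5*(-2) = 10)
o/34 - 316/(-442) = 10/34 - 316/(-442) = 10*(1/34) - 316*(-1/442) = 5/17 + 158/221 = 223/221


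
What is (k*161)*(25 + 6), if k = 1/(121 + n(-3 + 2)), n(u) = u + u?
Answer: 713/17 ≈ 41.941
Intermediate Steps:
n(u) = 2*u
k = 1/119 (k = 1/(121 + 2*(-3 + 2)) = 1/(121 + 2*(-1)) = 1/(121 - 2) = 1/119 ≈ 0.0084034)
(k*161)*(25 + 6) = ((1/119)*161)*(25 + 6) = (23/17)*31 = 713/17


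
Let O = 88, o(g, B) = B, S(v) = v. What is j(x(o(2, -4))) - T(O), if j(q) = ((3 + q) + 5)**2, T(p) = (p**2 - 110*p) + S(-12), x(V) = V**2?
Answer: 2524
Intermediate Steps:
T(p) = -12 + p**2 - 110*p (T(p) = (p**2 - 110*p) - 12 = -12 + p**2 - 110*p)
j(q) = (8 + q)**2
j(x(o(2, -4))) - T(O) = (8 + (-4)**2)**2 - (-12 + 88**2 - 110*88) = (8 + 16)**2 - (-12 + 7744 - 9680) = 24**2 - 1*(-1948) = 576 + 1948 = 2524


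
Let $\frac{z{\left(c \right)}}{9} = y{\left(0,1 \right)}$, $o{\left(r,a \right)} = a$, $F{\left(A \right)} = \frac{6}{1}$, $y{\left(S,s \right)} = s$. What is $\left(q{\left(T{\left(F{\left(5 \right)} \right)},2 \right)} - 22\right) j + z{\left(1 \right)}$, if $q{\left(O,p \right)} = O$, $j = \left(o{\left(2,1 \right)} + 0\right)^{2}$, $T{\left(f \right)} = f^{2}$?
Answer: $23$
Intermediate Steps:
$F{\left(A \right)} = 6$ ($F{\left(A \right)} = 6 \cdot 1 = 6$)
$z{\left(c \right)} = 9$ ($z{\left(c \right)} = 9 \cdot 1 = 9$)
$j = 1$ ($j = \left(1 + 0\right)^{2} = 1^{2} = 1$)
$\left(q{\left(T{\left(F{\left(5 \right)} \right)},2 \right)} - 22\right) j + z{\left(1 \right)} = \left(6^{2} - 22\right) 1 + 9 = \left(36 - 22\right) 1 + 9 = 14 \cdot 1 + 9 = 14 + 9 = 23$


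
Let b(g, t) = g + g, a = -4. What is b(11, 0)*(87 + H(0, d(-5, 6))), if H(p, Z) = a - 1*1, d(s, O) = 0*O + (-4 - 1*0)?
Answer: 1804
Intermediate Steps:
d(s, O) = -4 (d(s, O) = 0 + (-4 + 0) = 0 - 4 = -4)
H(p, Z) = -5 (H(p, Z) = -4 - 1*1 = -4 - 1 = -5)
b(g, t) = 2*g
b(11, 0)*(87 + H(0, d(-5, 6))) = (2*11)*(87 - 5) = 22*82 = 1804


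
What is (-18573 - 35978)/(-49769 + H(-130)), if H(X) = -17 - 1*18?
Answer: 54551/49804 ≈ 1.0953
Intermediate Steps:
H(X) = -35 (H(X) = -17 - 18 = -35)
(-18573 - 35978)/(-49769 + H(-130)) = (-18573 - 35978)/(-49769 - 35) = -54551/(-49804) = -54551*(-1/49804) = 54551/49804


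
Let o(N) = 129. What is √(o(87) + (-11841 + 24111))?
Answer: √12399 ≈ 111.35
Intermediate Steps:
√(o(87) + (-11841 + 24111)) = √(129 + (-11841 + 24111)) = √(129 + 12270) = √12399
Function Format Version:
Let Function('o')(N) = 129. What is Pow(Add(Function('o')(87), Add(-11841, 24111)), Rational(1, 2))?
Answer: Pow(12399, Rational(1, 2)) ≈ 111.35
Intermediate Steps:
Pow(Add(Function('o')(87), Add(-11841, 24111)), Rational(1, 2)) = Pow(Add(129, Add(-11841, 24111)), Rational(1, 2)) = Pow(Add(129, 12270), Rational(1, 2)) = Pow(12399, Rational(1, 2))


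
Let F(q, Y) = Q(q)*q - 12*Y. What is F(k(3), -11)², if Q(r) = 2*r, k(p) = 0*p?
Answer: 17424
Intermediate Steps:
k(p) = 0
F(q, Y) = -12*Y + 2*q² (F(q, Y) = (2*q)*q - 12*Y = 2*q² - 12*Y = -12*Y + 2*q²)
F(k(3), -11)² = (-12*(-11) + 2*0²)² = (132 + 2*0)² = (132 + 0)² = 132² = 17424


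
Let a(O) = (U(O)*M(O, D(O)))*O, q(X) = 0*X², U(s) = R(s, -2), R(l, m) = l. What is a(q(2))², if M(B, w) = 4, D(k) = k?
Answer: 0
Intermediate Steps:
U(s) = s
q(X) = 0
a(O) = 4*O² (a(O) = (O*4)*O = (4*O)*O = 4*O²)
a(q(2))² = (4*0²)² = (4*0)² = 0² = 0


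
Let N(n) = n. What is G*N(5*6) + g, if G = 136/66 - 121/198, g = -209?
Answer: -5462/33 ≈ -165.52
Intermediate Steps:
G = 287/198 (G = 136*(1/66) - 121*1/198 = 68/33 - 11/18 = 287/198 ≈ 1.4495)
G*N(5*6) + g = 287*(5*6)/198 - 209 = (287/198)*30 - 209 = 1435/33 - 209 = -5462/33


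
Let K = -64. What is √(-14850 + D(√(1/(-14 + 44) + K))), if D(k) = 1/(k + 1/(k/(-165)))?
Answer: √(-700669940850 - 6869*I*√57570)/6869 ≈ 0.00014332 - 121.86*I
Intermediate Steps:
D(k) = 1/(k - 165/k) (D(k) = 1/(k + 1/(k*(-1/165))) = 1/(k + 1/(-k/165)) = 1/(k - 165/k))
√(-14850 + D(√(1/(-14 + 44) + K))) = √(-14850 + √(1/(-14 + 44) - 64)/(-165 + (√(1/(-14 + 44) - 64))²)) = √(-14850 + √(1/30 - 64)/(-165 + (√(1/30 - 64))²)) = √(-14850 + √(-1919/30)/(-165 + (√(-1919/30))²)) = √(-14850 + (I*√57570/30)/(-165 + (I*√57570/30)²)) = √(-14850 + (I*√57570/30)/(-165 - 1919/30)) = √(-14850 + (I*√57570/30)/(-6869/30)) = √(-14850 + (I*√57570/30)*(-30/6869)) = √(-14850 - I*√57570/6869)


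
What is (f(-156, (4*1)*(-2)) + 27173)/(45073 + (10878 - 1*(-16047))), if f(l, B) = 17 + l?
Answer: 13517/35999 ≈ 0.37548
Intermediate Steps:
(f(-156, (4*1)*(-2)) + 27173)/(45073 + (10878 - 1*(-16047))) = ((17 - 156) + 27173)/(45073 + (10878 - 1*(-16047))) = (-139 + 27173)/(45073 + (10878 + 16047)) = 27034/(45073 + 26925) = 27034/71998 = 27034*(1/71998) = 13517/35999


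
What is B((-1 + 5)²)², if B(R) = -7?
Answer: 49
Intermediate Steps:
B((-1 + 5)²)² = (-7)² = 49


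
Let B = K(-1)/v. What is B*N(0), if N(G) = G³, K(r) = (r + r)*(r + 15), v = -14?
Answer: 0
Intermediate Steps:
K(r) = 2*r*(15 + r) (K(r) = (2*r)*(15 + r) = 2*r*(15 + r))
B = 2 (B = (2*(-1)*(15 - 1))/(-14) = (2*(-1)*14)*(-1/14) = -28*(-1/14) = 2)
B*N(0) = 2*0³ = 2*0 = 0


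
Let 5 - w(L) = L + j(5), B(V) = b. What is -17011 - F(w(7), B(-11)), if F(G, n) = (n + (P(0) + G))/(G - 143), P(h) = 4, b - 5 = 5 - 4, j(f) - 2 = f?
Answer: -2585671/152 ≈ -17011.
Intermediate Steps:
j(f) = 2 + f
b = 6 (b = 5 + (5 - 4) = 5 + 1 = 6)
B(V) = 6
w(L) = -2 - L (w(L) = 5 - (L + (2 + 5)) = 5 - (L + 7) = 5 - (7 + L) = 5 + (-7 - L) = -2 - L)
F(G, n) = (4 + G + n)/(-143 + G) (F(G, n) = (n + (4 + G))/(G - 143) = (4 + G + n)/(-143 + G))
-17011 - F(w(7), B(-11)) = -17011 - (4 + (-2 - 1*7) + 6)/(-143 + (-2 - 1*7)) = -17011 - (4 + (-2 - 7) + 6)/(-143 + (-2 - 7)) = -17011 - (4 - 9 + 6)/(-143 - 9) = -17011 - 1/(-152) = -17011 - (-1)/152 = -17011 - 1*(-1/152) = -17011 + 1/152 = -2585671/152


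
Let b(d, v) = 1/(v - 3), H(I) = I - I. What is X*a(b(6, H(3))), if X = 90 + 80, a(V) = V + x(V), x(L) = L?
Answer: -340/3 ≈ -113.33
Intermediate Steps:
H(I) = 0
b(d, v) = 1/(-3 + v)
a(V) = 2*V (a(V) = V + V = 2*V)
X = 170
X*a(b(6, H(3))) = 170*(2/(-3 + 0)) = 170*(2/(-3)) = 170*(2*(-⅓)) = 170*(-⅔) = -340/3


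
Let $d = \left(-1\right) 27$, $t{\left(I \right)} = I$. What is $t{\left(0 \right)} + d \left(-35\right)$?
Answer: $945$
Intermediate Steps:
$d = -27$
$t{\left(0 \right)} + d \left(-35\right) = 0 - -945 = 0 + 945 = 945$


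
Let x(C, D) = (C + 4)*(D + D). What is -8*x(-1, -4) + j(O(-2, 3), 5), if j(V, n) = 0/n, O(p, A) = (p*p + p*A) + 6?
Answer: 192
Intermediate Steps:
x(C, D) = 2*D*(4 + C) (x(C, D) = (4 + C)*(2*D) = 2*D*(4 + C))
O(p, A) = 6 + p**2 + A*p (O(p, A) = (p**2 + A*p) + 6 = 6 + p**2 + A*p)
j(V, n) = 0
-8*x(-1, -4) + j(O(-2, 3), 5) = -16*(-4)*(4 - 1) + 0 = -16*(-4)*3 + 0 = -8*(-24) + 0 = 192 + 0 = 192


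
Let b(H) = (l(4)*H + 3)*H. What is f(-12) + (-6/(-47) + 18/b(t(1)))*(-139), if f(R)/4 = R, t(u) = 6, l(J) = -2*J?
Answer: -39817/705 ≈ -56.478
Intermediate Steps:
f(R) = 4*R
b(H) = H*(3 - 8*H) (b(H) = ((-2*4)*H + 3)*H = (-8*H + 3)*H = (3 - 8*H)*H = H*(3 - 8*H))
f(-12) + (-6/(-47) + 18/b(t(1)))*(-139) = 4*(-12) + (-6/(-47) + 18/((6*(3 - 8*6))))*(-139) = -48 + (-6*(-1/47) + 18/((6*(3 - 48))))*(-139) = -48 + (6/47 + 18/((6*(-45))))*(-139) = -48 + (6/47 + 18/(-270))*(-139) = -48 + (6/47 + 18*(-1/270))*(-139) = -48 + (6/47 - 1/15)*(-139) = -48 + (43/705)*(-139) = -48 - 5977/705 = -39817/705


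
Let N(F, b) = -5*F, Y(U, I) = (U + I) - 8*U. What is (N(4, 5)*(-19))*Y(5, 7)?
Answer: -10640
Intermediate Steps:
Y(U, I) = I - 7*U (Y(U, I) = (I + U) - 8*U = I - 7*U)
(N(4, 5)*(-19))*Y(5, 7) = (-5*4*(-19))*(7 - 7*5) = (-20*(-19))*(7 - 35) = 380*(-28) = -10640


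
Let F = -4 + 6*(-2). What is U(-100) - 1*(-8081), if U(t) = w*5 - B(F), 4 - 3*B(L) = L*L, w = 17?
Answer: 8250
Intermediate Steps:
F = -16 (F = -4 - 12 = -16)
B(L) = 4/3 - L²/3 (B(L) = 4/3 - L*L/3 = 4/3 - L²/3)
U(t) = 169 (U(t) = 17*5 - (4/3 - ⅓*(-16)²) = 85 - (4/3 - ⅓*256) = 85 - (4/3 - 256/3) = 85 - 1*(-84) = 85 + 84 = 169)
U(-100) - 1*(-8081) = 169 - 1*(-8081) = 169 + 8081 = 8250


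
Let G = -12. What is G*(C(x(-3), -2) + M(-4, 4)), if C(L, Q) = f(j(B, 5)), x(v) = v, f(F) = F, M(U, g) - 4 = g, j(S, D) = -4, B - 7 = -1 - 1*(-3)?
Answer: -48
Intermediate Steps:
B = 9 (B = 7 + (-1 - 1*(-3)) = 7 + (-1 + 3) = 7 + 2 = 9)
M(U, g) = 4 + g
C(L, Q) = -4
G*(C(x(-3), -2) + M(-4, 4)) = -12*(-4 + (4 + 4)) = -12*(-4 + 8) = -12*4 = -48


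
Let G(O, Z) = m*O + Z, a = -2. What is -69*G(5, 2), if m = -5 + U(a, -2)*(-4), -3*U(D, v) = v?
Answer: 2507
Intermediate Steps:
U(D, v) = -v/3
m = -23/3 (m = -5 - 1/3*(-2)*(-4) = -5 + (2/3)*(-4) = -5 - 8/3 = -23/3 ≈ -7.6667)
G(O, Z) = Z - 23*O/3 (G(O, Z) = -23*O/3 + Z = Z - 23*O/3)
-69*G(5, 2) = -69*(2 - 23/3*5) = -69*(2 - 115/3) = -69*(-109/3) = 2507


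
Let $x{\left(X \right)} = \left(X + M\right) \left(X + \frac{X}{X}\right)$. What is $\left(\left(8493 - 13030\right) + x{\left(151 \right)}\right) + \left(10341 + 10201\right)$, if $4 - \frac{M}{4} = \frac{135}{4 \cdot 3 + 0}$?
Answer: $34549$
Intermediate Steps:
$M = -29$ ($M = 16 - 4 \frac{135}{4 \cdot 3 + 0} = 16 - 4 \frac{135}{12 + 0} = 16 - 4 \cdot \frac{135}{12} = 16 - 4 \cdot 135 \cdot \frac{1}{12} = 16 - 45 = -29$)
$x{\left(X \right)} = \left(1 + X\right) \left(-29 + X\right)$ ($x{\left(X \right)} = \left(X - 29\right) \left(X + \frac{X}{X}\right) = \left(-29 + X\right) \left(X + 1\right) = \left(-29 + X\right) \left(1 + X\right) = \left(1 + X\right) \left(-29 + X\right)$)
$\left(\left(8493 - 13030\right) + x{\left(151 \right)}\right) + \left(10341 + 10201\right) = \left(\left(8493 - 13030\right) - \left(4257 - 22801\right)\right) + \left(10341 + 10201\right) = \left(\left(8493 - 13030\right) - -18544\right) + 20542 = \left(-4537 + 18544\right) + 20542 = 14007 + 20542 = 34549$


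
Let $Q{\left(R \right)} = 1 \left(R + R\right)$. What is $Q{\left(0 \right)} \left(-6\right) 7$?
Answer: $0$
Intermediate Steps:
$Q{\left(R \right)} = 2 R$ ($Q{\left(R \right)} = 1 \cdot 2 R = 2 R$)
$Q{\left(0 \right)} \left(-6\right) 7 = 2 \cdot 0 \left(-6\right) 7 = 0 \left(-6\right) 7 = 0 \cdot 7 = 0$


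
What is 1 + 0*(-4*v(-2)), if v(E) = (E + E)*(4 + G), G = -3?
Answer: 1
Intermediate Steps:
v(E) = 2*E (v(E) = (E + E)*(4 - 3) = (2*E)*1 = 2*E)
1 + 0*(-4*v(-2)) = 1 + 0*(-8*(-2)) = 1 + 0*(-4*(-4)) = 1 + 0*16 = 1 + 0 = 1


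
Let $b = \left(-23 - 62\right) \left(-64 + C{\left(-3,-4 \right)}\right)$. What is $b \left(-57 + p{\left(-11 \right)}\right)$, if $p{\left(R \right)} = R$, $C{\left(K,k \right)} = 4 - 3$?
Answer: $-364140$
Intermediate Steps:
$C{\left(K,k \right)} = 1$ ($C{\left(K,k \right)} = 4 - 3 = 1$)
$b = 5355$ ($b = \left(-23 - 62\right) \left(-64 + 1\right) = \left(-85\right) \left(-63\right) = 5355$)
$b \left(-57 + p{\left(-11 \right)}\right) = 5355 \left(-57 - 11\right) = 5355 \left(-68\right) = -364140$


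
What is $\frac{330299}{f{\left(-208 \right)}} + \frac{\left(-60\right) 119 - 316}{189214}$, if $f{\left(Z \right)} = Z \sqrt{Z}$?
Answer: $- \frac{3728}{94607} + \frac{330299 i \sqrt{13}}{10816} \approx -0.039405 + 110.11 i$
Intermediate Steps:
$f{\left(Z \right)} = Z^{\frac{3}{2}}$
$\frac{330299}{f{\left(-208 \right)}} + \frac{\left(-60\right) 119 - 316}{189214} = \frac{330299}{\left(-208\right)^{\frac{3}{2}}} + \frac{\left(-60\right) 119 - 316}{189214} = \frac{330299}{\left(-832\right) i \sqrt{13}} + \left(-7140 - 316\right) \frac{1}{189214} = 330299 \frac{i \sqrt{13}}{10816} - \frac{3728}{94607} = \frac{330299 i \sqrt{13}}{10816} - \frac{3728}{94607} = - \frac{3728}{94607} + \frac{330299 i \sqrt{13}}{10816}$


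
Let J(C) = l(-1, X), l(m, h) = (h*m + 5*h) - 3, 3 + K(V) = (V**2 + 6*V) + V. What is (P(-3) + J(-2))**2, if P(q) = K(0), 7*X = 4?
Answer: 676/49 ≈ 13.796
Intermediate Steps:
X = 4/7 (X = (1/7)*4 = 4/7 ≈ 0.57143)
K(V) = -3 + V**2 + 7*V (K(V) = -3 + ((V**2 + 6*V) + V) = -3 + (V**2 + 7*V) = -3 + V**2 + 7*V)
l(m, h) = -3 + 5*h + h*m (l(m, h) = (5*h + h*m) - 3 = -3 + 5*h + h*m)
J(C) = -5/7 (J(C) = -3 + 5*(4/7) + (4/7)*(-1) = -3 + 20/7 - 4/7 = -5/7)
P(q) = -3 (P(q) = -3 + 0**2 + 7*0 = -3 + 0 + 0 = -3)
(P(-3) + J(-2))**2 = (-3 - 5/7)**2 = (-26/7)**2 = 676/49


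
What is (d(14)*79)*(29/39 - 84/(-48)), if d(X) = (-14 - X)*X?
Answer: -3011638/39 ≈ -77222.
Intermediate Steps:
d(X) = X*(-14 - X)
(d(14)*79)*(29/39 - 84/(-48)) = (-1*14*(14 + 14)*79)*(29/39 - 84/(-48)) = (-1*14*28*79)*(29*(1/39) - 84*(-1/48)) = (-392*79)*(29/39 + 7/4) = -30968*389/156 = -3011638/39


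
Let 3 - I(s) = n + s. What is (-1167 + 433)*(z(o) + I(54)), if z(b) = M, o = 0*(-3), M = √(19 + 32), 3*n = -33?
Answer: 29360 - 734*√51 ≈ 24118.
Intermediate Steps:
n = -11 (n = (⅓)*(-33) = -11)
I(s) = 14 - s (I(s) = 3 - (-11 + s) = 3 + (11 - s) = 14 - s)
M = √51 ≈ 7.1414
o = 0
z(b) = √51
(-1167 + 433)*(z(o) + I(54)) = (-1167 + 433)*(√51 + (14 - 1*54)) = -734*(√51 + (14 - 54)) = -734*(√51 - 40) = -734*(-40 + √51) = 29360 - 734*√51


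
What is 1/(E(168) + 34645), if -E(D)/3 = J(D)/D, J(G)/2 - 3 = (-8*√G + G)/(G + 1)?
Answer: 59673965260/2067396014190421 - 5824*√42/2067396014190421 ≈ 2.8864e-5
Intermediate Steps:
J(G) = 6 + 2*(G - 8*√G)/(1 + G) (J(G) = 6 + 2*((-8*√G + G)/(G + 1)) = 6 + 2*((G - 8*√G)/(1 + G)) = 6 + 2*(G - 8*√G)/(1 + G))
E(D) = -6*(3 - 8*√D + 4*D)/(D*(1 + D)) (E(D) = -3*2*(3 - 8*√D + 4*D)/(1 + D)/D = -6*(3 - 8*√D + 4*D)/(D*(1 + D)))
1/(E(168) + 34645) = 1/(6*(-3 - 4*168 + 8*√168)/(168*(1 + 168)) + 34645) = 1/(6*(1/168)*(-3 - 672 + 8*(2*√42))/169 + 34645) = 1/(6*(1/168)*(1/169)*(-3 - 672 + 16*√42) + 34645) = 1/(6*(1/168)*(1/169)*(-675 + 16*√42) + 34645) = 1/((-675/4732 + 4*√42/1183) + 34645) = 1/(163939465/4732 + 4*√42/1183)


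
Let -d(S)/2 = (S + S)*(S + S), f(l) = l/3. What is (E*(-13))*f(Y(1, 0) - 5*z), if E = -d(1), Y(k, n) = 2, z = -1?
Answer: -728/3 ≈ -242.67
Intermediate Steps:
f(l) = l/3 (f(l) = l*(1/3) = l/3)
d(S) = -8*S**2 (d(S) = -2*(S + S)*(S + S) = -2*2*S*2*S = -8*S**2)
E = 8 (E = -(-8)*1**2 = -(-8) = -1*(-8) = 8)
(E*(-13))*f(Y(1, 0) - 5*z) = (8*(-13))*((2 - 5*(-1))/3) = -104*(2 + 5)/3 = -104*7/3 = -728/3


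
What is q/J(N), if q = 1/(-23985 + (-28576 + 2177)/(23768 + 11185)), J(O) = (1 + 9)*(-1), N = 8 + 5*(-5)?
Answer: 34953/8383741040 ≈ 4.1691e-6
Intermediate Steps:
N = -17 (N = 8 - 25 = -17)
J(O) = -10 (J(O) = 10*(-1) = -10)
q = -34953/838374104 (q = 1/(-23985 - 26399/34953) = 1/(-838374104/34953) = -34953/838374104 ≈ -4.1691e-5)
q/J(N) = -34953/838374104/(-10) = -34953/838374104*(-⅒) = 34953/8383741040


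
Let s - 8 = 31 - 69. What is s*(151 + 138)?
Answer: -8670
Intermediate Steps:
s = -30 (s = 8 + (31 - 69) = 8 - 38 = -30)
s*(151 + 138) = -30*(151 + 138) = -30*289 = -8670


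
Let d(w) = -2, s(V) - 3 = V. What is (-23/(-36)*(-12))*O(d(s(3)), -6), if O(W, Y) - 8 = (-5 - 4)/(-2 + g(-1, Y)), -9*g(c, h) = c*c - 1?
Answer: -575/6 ≈ -95.833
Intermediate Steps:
s(V) = 3 + V
g(c, h) = ⅑ - c²/9 (g(c, h) = -(c*c - 1)/9 = -(c² - 1)/9 = -(-1 + c²)/9 = ⅑ - c²/9)
O(W, Y) = 25/2 (O(W, Y) = 8 + (-5 - 4)/(-2 + (⅑ - ⅑*(-1)²)) = 8 - 9/(-2 + (⅑ - ⅑*1)) = 8 - 9/(-2 + (⅑ - ⅑)) = 8 - 9/(-2 + 0) = 8 - 9/(-2) = 8 - 9*(-½) = 8 + 9/2 = 25/2)
(-23/(-36)*(-12))*O(d(s(3)), -6) = (-23/(-36)*(-12))*(25/2) = (-23*(-1/36)*(-12))*(25/2) = ((23/36)*(-12))*(25/2) = -23/3*25/2 = -575/6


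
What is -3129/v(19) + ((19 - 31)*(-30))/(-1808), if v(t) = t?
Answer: -708009/4294 ≈ -164.88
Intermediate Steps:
-3129/v(19) + ((19 - 31)*(-30))/(-1808) = -3129/19 + ((19 - 31)*(-30))/(-1808) = -3129*1/19 - 12*(-30)*(-1/1808) = -3129/19 + 360*(-1/1808) = -3129/19 - 45/226 = -708009/4294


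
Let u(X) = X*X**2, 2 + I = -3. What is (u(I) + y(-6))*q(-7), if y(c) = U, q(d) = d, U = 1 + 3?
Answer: 847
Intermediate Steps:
I = -5 (I = -2 - 3 = -5)
u(X) = X**3
U = 4
y(c) = 4
(u(I) + y(-6))*q(-7) = ((-5)**3 + 4)*(-7) = (-125 + 4)*(-7) = -121*(-7) = 847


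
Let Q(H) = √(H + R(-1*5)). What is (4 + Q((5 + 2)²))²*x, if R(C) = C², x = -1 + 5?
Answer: 360 + 32*√74 ≈ 635.27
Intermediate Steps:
x = 4
Q(H) = √(25 + H) (Q(H) = √(H + (-1*5)²) = √(H + (-5)²) = √(H + 25) = √(25 + H))
(4 + Q((5 + 2)²))²*x = (4 + √(25 + (5 + 2)²))²*4 = (4 + √(25 + 7²))²*4 = (4 + √(25 + 49))²*4 = (4 + √74)²*4 = 4*(4 + √74)²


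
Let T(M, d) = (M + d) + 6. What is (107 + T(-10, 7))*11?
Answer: 1210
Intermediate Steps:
T(M, d) = 6 + M + d
(107 + T(-10, 7))*11 = (107 + (6 - 10 + 7))*11 = (107 + 3)*11 = 110*11 = 1210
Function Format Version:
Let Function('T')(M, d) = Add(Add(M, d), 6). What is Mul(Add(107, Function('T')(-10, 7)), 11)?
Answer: 1210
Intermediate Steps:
Function('T')(M, d) = Add(6, M, d)
Mul(Add(107, Function('T')(-10, 7)), 11) = Mul(Add(107, Add(6, -10, 7)), 11) = Mul(Add(107, 3), 11) = Mul(110, 11) = 1210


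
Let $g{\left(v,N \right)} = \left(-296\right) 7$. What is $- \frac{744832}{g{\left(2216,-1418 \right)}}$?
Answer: $\frac{93104}{259} \approx 359.48$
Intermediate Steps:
$g{\left(v,N \right)} = -2072$
$- \frac{744832}{g{\left(2216,-1418 \right)}} = - \frac{744832}{-2072} = \left(-744832\right) \left(- \frac{1}{2072}\right) = \frac{93104}{259}$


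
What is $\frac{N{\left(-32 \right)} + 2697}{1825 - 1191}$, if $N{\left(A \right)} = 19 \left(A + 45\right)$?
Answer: $\frac{1472}{317} \approx 4.6435$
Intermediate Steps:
$N{\left(A \right)} = 855 + 19 A$ ($N{\left(A \right)} = 19 \left(45 + A\right) = 855 + 19 A$)
$\frac{N{\left(-32 \right)} + 2697}{1825 - 1191} = \frac{\left(855 + 19 \left(-32\right)\right) + 2697}{1825 - 1191} = \frac{\left(855 - 608\right) + 2697}{634} = \left(247 + 2697\right) \frac{1}{634} = 2944 \cdot \frac{1}{634} = \frac{1472}{317}$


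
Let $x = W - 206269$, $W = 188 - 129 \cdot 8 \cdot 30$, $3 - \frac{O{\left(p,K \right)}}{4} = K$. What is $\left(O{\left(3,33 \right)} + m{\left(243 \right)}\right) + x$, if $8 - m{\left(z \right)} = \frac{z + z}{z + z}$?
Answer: $-237154$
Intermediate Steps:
$O{\left(p,K \right)} = 12 - 4 K$
$m{\left(z \right)} = 7$ ($m{\left(z \right)} = 8 - \frac{z + z}{z + z} = 8 - \frac{2 z}{2 z} = 8 - 2 z \frac{1}{2 z} = 8 - 1 = 7$)
$W = -30772$ ($W = 188 - 30960 = -30772$)
$x = -237041$ ($x = -30772 - 206269 = -237041$)
$\left(O{\left(3,33 \right)} + m{\left(243 \right)}\right) + x = \left(\left(12 - 132\right) + 7\right) - 237041 = \left(-120 + 7\right) - 237041 = -113 - 237041 = -237154$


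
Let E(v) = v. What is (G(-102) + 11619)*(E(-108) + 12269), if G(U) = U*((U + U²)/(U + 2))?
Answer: 6727173336/25 ≈ 2.6909e+8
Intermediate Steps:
G(U) = U*(U + U²)/(2 + U) (G(U) = U*((U + U²)/(2 + U)) = U*(U + U²)/(2 + U))
(G(-102) + 11619)*(E(-108) + 12269) = ((-102)²*(1 - 102)/(2 - 102) + 11619)*(-108 + 12269) = (10404*(-101)/(-100) + 11619)*12161 = (10404*(-1/100)*(-101) + 11619)*12161 = (262701/25 + 11619)*12161 = (553176/25)*12161 = 6727173336/25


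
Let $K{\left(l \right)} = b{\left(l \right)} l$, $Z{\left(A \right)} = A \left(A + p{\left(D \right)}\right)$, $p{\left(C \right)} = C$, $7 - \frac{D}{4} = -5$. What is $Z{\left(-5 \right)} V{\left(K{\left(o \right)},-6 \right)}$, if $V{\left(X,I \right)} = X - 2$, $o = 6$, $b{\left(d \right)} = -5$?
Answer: $6880$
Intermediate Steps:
$D = 48$ ($D = 28 - -20 = 28 + 20 = 48$)
$Z{\left(A \right)} = A \left(48 + A\right)$ ($Z{\left(A \right)} = A \left(A + 48\right) = A \left(48 + A\right)$)
$K{\left(l \right)} = - 5 l$
$V{\left(X,I \right)} = -2 + X$ ($V{\left(X,I \right)} = X - 2 = -2 + X$)
$Z{\left(-5 \right)} V{\left(K{\left(o \right)},-6 \right)} = - 5 \left(48 - 5\right) \left(-2 - 30\right) = \left(-5\right) 43 \left(-2 - 30\right) = \left(-215\right) \left(-32\right) = 6880$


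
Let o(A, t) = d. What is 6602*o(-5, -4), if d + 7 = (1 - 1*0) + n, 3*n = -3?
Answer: -46214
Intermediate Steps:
n = -1 (n = (⅓)*(-3) = -1)
d = -7 (d = -7 + ((1 - 1*0) - 1) = -7 + ((1 + 0) - 1) = -7 + (1 - 1) = -7 + 0 = -7)
o(A, t) = -7
6602*o(-5, -4) = 6602*(-7) = -46214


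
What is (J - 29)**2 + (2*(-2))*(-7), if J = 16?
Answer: 197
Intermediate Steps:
(J - 29)**2 + (2*(-2))*(-7) = (16 - 29)**2 + (2*(-2))*(-7) = (-13)**2 - 4*(-7) = 169 + 28 = 197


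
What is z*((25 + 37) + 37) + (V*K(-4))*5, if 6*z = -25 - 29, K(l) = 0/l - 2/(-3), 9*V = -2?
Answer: -24077/27 ≈ -891.74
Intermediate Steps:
V = -2/9 (V = (⅑)*(-2) = -2/9 ≈ -0.22222)
K(l) = ⅔ (K(l) = 0 - 2*(-⅓) = 0 + ⅔ = ⅔)
z = -9 (z = (-25 - 29)/6 = (⅙)*(-54) = -9)
z*((25 + 37) + 37) + (V*K(-4))*5 = -9*((25 + 37) + 37) - 2/9*⅔*5 = -9*(62 + 37) - 4/27*5 = -9*99 - 20/27 = -891 - 20/27 = -24077/27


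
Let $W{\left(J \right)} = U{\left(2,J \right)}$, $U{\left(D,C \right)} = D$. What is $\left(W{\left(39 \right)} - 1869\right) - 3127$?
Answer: $-4994$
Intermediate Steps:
$W{\left(J \right)} = 2$
$\left(W{\left(39 \right)} - 1869\right) - 3127 = \left(2 - 1869\right) - 3127 = -1867 - 3127 = -4994$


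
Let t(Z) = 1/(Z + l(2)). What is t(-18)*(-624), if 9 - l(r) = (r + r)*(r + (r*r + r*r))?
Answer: 624/49 ≈ 12.735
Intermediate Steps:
l(r) = 9 - 2*r*(r + 2*r²) (l(r) = 9 - (r + r)*(r + (r*r + r*r)) = 9 - 2*r*(r + (r² + r²)) = 9 - 2*r*(r + 2*r²))
t(Z) = 1/(-31 + Z) (t(Z) = 1/(Z + (9 - 4*2³ - 2*2²)) = 1/(Z + (9 - 4*8 - 2*4)) = 1/(Z + (9 - 32 - 8)) = 1/(Z - 31) = 1/(-31 + Z))
t(-18)*(-624) = -624/(-31 - 18) = -624/(-49) = -1/49*(-624) = 624/49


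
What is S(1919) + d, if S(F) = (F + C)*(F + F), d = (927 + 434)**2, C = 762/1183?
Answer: 10907159625/1183 ≈ 9.2199e+6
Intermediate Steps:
C = 762/1183 (C = 762*(1/1183) = 762/1183 ≈ 0.64412)
d = 1852321 (d = 1361**2 = 1852321)
S(F) = 2*F*(762/1183 + F) (S(F) = (F + 762/1183)*(F + F) = (762/1183 + F)*(2*F) = 2*F*(762/1183 + F))
S(1919) + d = (2/1183)*1919*(762 + 1183*1919) + 1852321 = (2/1183)*1919*(762 + 2270177) + 1852321 = (2/1183)*1919*2270939 + 1852321 = 8715863882/1183 + 1852321 = 10907159625/1183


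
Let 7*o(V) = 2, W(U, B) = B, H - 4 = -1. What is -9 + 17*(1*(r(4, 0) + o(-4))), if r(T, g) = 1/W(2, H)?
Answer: 32/21 ≈ 1.5238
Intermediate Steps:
H = 3 (H = 4 - 1 = 3)
o(V) = 2/7 (o(V) = (1/7)*2 = 2/7)
r(T, g) = 1/3
-9 + 17*(1*(r(4, 0) + o(-4))) = -9 + 17*(1*(1/3 + 2/7)) = -9 + 17*(1*(13/21)) = -9 + 17*(13/21) = -9 + 221/21 = 32/21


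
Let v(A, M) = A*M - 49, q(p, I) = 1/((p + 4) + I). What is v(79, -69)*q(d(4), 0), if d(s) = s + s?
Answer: -1375/3 ≈ -458.33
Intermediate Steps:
d(s) = 2*s
q(p, I) = 1/(4 + I + p) (q(p, I) = 1/((4 + p) + I) = 1/(4 + I + p))
v(A, M) = -49 + A*M
v(79, -69)*q(d(4), 0) = (-49 + 79*(-69))/(4 + 0 + 2*4) = (-49 - 5451)/(4 + 0 + 8) = -5500/12 = -5500*1/12 = -1375/3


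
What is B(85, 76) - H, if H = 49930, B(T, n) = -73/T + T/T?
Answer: -4244038/85 ≈ -49930.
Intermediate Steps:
B(T, n) = 1 - 73/T (B(T, n) = -73/T + 1 = 1 - 73/T)
B(85, 76) - H = (-73 + 85)/85 - 1*49930 = (1/85)*12 - 49930 = 12/85 - 49930 = -4244038/85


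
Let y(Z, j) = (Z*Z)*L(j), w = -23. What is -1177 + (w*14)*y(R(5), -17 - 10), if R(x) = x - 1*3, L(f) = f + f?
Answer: 68375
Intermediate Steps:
L(f) = 2*f
R(x) = -3 + x (R(x) = x - 3 = -3 + x)
y(Z, j) = 2*j*Z² (y(Z, j) = (Z*Z)*(2*j) = Z²*(2*j) = 2*j*Z²)
-1177 + (w*14)*y(R(5), -17 - 10) = -1177 + (-23*14)*(2*(-17 - 10)*(-3 + 5)²) = -1177 - 644*(-27)*2² = -1177 - 644*(-27)*4 = -1177 - 322*(-216) = -1177 + 69552 = 68375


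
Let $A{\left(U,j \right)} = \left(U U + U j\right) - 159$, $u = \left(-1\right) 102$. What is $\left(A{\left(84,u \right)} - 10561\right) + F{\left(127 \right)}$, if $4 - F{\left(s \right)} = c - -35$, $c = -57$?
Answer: $-12206$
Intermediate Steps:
$u = -102$
$A{\left(U,j \right)} = -159 + U^{2} + U j$ ($A{\left(U,j \right)} = \left(U^{2} + U j\right) - 159 = -159 + U^{2} + U j$)
$F{\left(s \right)} = 26$ ($F{\left(s \right)} = 4 - \left(-57 - -35\right) = 4 - \left(-57 + 35\right) = 4 - -22 = 4 + 22 = 26$)
$\left(A{\left(84,u \right)} - 10561\right) + F{\left(127 \right)} = \left(\left(-159 + 84^{2} + 84 \left(-102\right)\right) - 10561\right) + 26 = \left(\left(-159 + 7056 - 8568\right) - 10561\right) + 26 = \left(-1671 - 10561\right) + 26 = -12232 + 26 = -12206$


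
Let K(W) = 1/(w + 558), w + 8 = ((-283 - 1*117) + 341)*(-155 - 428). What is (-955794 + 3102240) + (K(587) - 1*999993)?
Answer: 40065092992/34947 ≈ 1.1465e+6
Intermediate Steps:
w = 34389 (w = -8 + ((-283 - 1*117) + 341)*(-155 - 428) = -8 + ((-283 - 117) + 341)*(-583) = -8 + (-400 + 341)*(-583) = -8 - 59*(-583) = -8 + 34397 = 34389)
K(W) = 1/34947 (K(W) = 1/(34389 + 558) = 1/34947)
(-955794 + 3102240) + (K(587) - 1*999993) = (-955794 + 3102240) + (1/34947 - 1*999993) = 2146446 + (1/34947 - 999993) = 2146446 - 34946755370/34947 = 40065092992/34947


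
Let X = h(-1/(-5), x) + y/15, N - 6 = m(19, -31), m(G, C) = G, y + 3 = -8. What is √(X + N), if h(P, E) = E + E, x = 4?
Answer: 22*√15/15 ≈ 5.6804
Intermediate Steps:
y = -11 (y = -3 - 8 = -11)
h(P, E) = 2*E
N = 25 (N = 6 + 19 = 25)
X = 109/15 (X = 2*4 - 11/15 = 8 + (1/15)*(-11) = 8 - 11/15 = 109/15 ≈ 7.2667)
√(X + N) = √(109/15 + 25) = √(484/15) = 22*√15/15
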